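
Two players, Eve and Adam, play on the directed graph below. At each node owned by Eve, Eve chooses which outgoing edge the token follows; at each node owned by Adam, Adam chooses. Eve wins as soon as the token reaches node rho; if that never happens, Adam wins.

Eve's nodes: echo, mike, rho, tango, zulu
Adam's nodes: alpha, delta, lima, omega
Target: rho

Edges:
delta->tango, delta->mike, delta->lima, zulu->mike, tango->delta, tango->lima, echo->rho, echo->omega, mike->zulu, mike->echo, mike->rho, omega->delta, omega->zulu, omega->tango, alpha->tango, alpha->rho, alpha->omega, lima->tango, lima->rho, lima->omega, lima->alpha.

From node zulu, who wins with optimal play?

A0 = {rho}
A1: add {echo, mike} — echo (Eve) has echo→rho; mike (Eve) has mike→rho.
A2: add {zulu} — zulu (Eve) has zulu→mike.
A3 = A2; e.g. delta (Adam) can still go to tango. Fixed point.
zulu ∈ A2, so Eve can force the target.

Eve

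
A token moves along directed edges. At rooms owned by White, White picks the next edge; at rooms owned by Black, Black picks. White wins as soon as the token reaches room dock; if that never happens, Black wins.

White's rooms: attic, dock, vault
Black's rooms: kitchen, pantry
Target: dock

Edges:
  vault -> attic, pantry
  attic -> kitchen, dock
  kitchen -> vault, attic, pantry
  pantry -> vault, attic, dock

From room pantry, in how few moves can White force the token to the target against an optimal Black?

A0 = {dock}
A1: add {attic} — attic (White) has attic→dock.
A2: add {vault} — vault (White) has vault→attic.
A3: add {pantry} — pantry (Black): all of {vault, attic, dock} already in.
pantry enters the attractor at level 3, so White can force the target in 3 moves from there.

3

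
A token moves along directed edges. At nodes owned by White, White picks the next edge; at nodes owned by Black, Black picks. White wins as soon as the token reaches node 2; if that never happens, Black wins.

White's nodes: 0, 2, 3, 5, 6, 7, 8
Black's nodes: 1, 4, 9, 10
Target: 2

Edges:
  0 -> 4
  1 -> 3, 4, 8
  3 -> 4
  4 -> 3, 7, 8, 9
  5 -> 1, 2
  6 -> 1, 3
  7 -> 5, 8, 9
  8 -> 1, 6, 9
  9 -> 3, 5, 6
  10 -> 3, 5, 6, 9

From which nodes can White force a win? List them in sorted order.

2, 5, 7

A0 = {2}
A1: add {5} — 5 (White) has 5→2.
A2: add {7} — 7 (White) has 7→5.
A3 = A2; e.g. 0 (White) has no edge into A2. Fixed point.
White's winning region = {2, 5, 7}.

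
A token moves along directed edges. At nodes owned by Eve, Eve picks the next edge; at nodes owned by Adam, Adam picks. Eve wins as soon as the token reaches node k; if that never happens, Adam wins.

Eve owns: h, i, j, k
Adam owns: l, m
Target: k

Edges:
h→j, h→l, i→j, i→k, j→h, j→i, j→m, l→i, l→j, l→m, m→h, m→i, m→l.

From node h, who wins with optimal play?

Eve

A0 = {k}
A1: add {i} — i (Eve) has i→k.
A2: add {j} — j (Eve) has j→i.
A3: add {h} — h (Eve) has h→j.
A4 = A3; e.g. l (Adam) can still go to m. Fixed point.
h ∈ A3, so Eve can force the target.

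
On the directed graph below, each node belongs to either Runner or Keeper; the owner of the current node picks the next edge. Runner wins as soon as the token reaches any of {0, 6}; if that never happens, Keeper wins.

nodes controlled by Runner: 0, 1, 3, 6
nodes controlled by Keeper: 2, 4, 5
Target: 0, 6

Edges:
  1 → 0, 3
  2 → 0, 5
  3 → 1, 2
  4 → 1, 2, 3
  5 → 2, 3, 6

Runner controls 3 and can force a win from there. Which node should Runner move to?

A0 = {0, 6}
A1: add {1} — 1 (Runner) has 1→0.
A2: add {3} — 3 (Runner) has 3→1.
A3 = A2; e.g. 2 (Keeper) can still go to 5. Fixed point.
From 3, successor 1 is in the attractor (rank 1); the other successor 2 is not.

1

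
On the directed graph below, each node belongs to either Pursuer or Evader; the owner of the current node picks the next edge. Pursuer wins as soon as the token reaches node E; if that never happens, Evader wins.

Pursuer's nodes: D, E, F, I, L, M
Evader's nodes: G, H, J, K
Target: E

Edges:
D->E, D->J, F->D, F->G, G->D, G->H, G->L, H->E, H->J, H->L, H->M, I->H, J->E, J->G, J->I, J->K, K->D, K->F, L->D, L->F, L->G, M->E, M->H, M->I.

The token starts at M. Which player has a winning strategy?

Pursuer

A0 = {E}
A1: add {D, M} — D (Pursuer) has D→E; M (Pursuer) has M→E.
M ∈ A1, so Pursuer can force the target.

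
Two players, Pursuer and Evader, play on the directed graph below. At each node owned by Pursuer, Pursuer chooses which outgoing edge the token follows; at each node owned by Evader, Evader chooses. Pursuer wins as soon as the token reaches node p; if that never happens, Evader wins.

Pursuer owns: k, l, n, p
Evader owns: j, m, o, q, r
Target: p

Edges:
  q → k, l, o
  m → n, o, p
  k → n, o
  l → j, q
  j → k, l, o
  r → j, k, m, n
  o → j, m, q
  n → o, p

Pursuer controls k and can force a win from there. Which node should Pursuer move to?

n

A0 = {p}
A1: add {n} — n (Pursuer) has n→p.
A2: add {k} — k (Pursuer) has k→n.
A3 = A2; e.g. j (Evader) can still go to l. Fixed point.
From k, successor n is in the attractor (rank 1); the other successor o is not.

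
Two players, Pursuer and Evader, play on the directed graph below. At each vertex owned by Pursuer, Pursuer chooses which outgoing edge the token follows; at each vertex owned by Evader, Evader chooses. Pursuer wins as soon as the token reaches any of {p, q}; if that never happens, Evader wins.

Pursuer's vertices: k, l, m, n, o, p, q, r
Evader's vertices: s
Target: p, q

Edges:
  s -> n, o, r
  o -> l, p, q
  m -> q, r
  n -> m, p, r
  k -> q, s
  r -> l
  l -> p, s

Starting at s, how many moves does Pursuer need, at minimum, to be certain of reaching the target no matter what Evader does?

A0 = {p, q}
A1: add {k, l, m, n, o} — k (Pursuer) has k→q; l (Pursuer) has l→p; m (Pursuer) has m→q; n (Pursuer) has n→p; o (Pursuer) has o→p.
A2: add {r} — r (Pursuer) has r→l.
A3: add {s} — s (Evader): all of {n, o, r} already in.
A3 = all vertices. Fixed point.
s enters the attractor at level 3, so Pursuer can force the target in 3 moves from there.

3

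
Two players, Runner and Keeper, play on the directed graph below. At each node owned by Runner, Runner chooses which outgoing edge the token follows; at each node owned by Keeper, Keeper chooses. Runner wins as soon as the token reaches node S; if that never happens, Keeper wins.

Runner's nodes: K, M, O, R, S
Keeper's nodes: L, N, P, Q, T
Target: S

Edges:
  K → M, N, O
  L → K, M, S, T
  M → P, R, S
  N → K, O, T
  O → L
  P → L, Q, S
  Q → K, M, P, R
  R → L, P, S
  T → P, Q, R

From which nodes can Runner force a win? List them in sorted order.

K, M, R, S

A0 = {S}
A1: add {M, R} — M (Runner) has M→S; R (Runner) has R→S.
A2: add {K} — K (Runner) has K→M.
A3 = A2; e.g. L (Keeper) can still go to T. Fixed point.
Runner's winning region = {K, M, R, S}.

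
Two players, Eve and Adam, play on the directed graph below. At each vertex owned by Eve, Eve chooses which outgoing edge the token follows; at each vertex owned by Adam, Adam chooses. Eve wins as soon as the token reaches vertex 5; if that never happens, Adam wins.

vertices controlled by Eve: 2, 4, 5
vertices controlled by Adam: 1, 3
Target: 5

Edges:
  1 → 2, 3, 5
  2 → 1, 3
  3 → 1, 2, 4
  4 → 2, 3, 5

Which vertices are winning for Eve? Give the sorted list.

4, 5

A0 = {5}
A1: add {4} — 4 (Eve) has 4→5.
A2 = A1; e.g. 1 (Adam) can still go to 2. Fixed point.
Eve's winning region = {4, 5}.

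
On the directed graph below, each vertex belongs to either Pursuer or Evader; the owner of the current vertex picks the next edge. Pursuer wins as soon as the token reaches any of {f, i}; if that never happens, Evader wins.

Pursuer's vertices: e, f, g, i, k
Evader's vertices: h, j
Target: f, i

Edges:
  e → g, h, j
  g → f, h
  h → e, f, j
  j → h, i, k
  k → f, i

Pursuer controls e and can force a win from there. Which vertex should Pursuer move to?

A0 = {f, i}
A1: add {g, k} — g (Pursuer) has g→f; k (Pursuer) has k→f.
A2: add {e} — e (Pursuer) has e→g.
A3 = A2; e.g. h (Evader) can still go to j. Fixed point.
From e, successor g is in the attractor (rank 1); the other successors h, j are not.

g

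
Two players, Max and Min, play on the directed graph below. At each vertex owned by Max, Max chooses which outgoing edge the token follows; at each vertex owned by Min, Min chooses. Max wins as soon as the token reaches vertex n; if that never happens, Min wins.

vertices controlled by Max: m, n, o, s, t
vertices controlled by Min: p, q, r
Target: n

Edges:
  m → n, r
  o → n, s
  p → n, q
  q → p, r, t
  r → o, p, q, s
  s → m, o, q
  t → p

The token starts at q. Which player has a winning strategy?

A0 = {n}
A1: add {m, o} — m (Max) has m→n; o (Max) has o→n.
A2: add {s} — s (Max) has s→m.
A3 = A2; e.g. p (Min) can still go to q. Fixed point.
q never enters the attractor, so Min can avoid the target forever.

Min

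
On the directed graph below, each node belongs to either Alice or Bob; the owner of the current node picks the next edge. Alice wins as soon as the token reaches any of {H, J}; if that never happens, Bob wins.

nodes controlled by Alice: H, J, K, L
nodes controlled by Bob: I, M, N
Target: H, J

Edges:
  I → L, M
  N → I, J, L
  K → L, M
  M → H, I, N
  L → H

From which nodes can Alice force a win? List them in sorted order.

A0 = {H, J}
A1: add {L} — L (Alice) has L→H.
A2: add {K} — K (Alice) has K→L.
A3 = A2; e.g. I (Bob) can still go to M. Fixed point.
Alice's winning region = {H, J, K, L}.

H, J, K, L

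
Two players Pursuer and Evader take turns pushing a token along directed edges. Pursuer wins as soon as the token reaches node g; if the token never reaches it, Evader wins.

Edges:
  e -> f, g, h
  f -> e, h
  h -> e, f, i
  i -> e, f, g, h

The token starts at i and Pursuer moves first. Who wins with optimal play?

Track states (vertex, player-to-move).
A0 = {(g,Pursuer), (g,Evader)}
A1: add {(e,Pursuer), (i,Pursuer)}.
(i,Pursuer) ∈ A1 ⇒ Pursuer forces the target.

Pursuer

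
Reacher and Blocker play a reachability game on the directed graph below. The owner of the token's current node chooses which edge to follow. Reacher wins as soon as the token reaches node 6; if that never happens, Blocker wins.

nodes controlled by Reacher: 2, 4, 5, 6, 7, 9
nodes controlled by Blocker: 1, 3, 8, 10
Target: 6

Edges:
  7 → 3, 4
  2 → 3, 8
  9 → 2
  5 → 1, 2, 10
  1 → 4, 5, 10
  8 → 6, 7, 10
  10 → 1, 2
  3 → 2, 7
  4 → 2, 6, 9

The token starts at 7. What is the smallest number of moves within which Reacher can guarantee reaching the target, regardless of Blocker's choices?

A0 = {6}
A1: add {4} — 4 (Reacher) has 4→6.
A2: add {7} — 7 (Reacher) has 7→4.
A3 = A2; e.g. 1 (Blocker) can still go to 5. Fixed point.
7 enters the attractor at level 2, so Reacher can force the target in 2 moves from there.

2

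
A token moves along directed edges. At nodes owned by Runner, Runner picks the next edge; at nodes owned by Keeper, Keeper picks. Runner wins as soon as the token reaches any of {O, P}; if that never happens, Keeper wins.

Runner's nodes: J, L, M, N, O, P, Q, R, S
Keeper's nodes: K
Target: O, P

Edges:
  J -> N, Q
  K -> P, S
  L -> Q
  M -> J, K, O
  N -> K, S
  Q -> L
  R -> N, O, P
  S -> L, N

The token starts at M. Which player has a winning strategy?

Runner

A0 = {O, P}
A1: add {M, R} — M (Runner) has M→O; R (Runner) has R→O.
A2 = A1; e.g. J (Runner) has no edge into A1. Fixed point.
M ∈ A1, so Runner can force the target.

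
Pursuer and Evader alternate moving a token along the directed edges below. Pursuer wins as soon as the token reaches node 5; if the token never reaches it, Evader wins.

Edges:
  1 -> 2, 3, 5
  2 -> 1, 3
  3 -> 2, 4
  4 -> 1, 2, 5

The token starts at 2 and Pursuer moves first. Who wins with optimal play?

Track states (vertex, player-to-move).
A0 = {(5,Pursuer), (5,Evader)}
A1: add {(1,Pursuer), (4,Pursuer)}.
A2 = A1; e.g. (1,Evader) stays out. (2,Pursuer) never enters ⇒ Evader avoids the target.

Evader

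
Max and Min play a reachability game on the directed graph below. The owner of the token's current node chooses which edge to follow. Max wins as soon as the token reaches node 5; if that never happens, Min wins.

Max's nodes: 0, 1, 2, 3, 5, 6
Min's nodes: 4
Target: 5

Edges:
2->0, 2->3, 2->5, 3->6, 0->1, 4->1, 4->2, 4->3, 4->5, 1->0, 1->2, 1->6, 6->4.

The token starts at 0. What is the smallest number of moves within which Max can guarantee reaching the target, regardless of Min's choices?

A0 = {5}
A1: add {2} — 2 (Max) has 2→5.
A2: add {1} — 1 (Max) has 1→2.
A3: add {0} — 0 (Max) has 0→1.
A4 = A3; e.g. 3 (Max) has no edge into A3. Fixed point.
0 enters the attractor at level 3, so Max can force the target in 3 moves from there.

3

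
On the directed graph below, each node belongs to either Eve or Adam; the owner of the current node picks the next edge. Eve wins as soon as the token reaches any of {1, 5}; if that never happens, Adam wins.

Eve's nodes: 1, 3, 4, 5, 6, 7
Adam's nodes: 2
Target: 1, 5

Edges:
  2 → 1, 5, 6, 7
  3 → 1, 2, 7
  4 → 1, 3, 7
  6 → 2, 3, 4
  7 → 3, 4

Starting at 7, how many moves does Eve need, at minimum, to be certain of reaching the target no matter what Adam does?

A0 = {1, 5}
A1: add {3, 4} — 3 (Eve) has 3→1; 4 (Eve) has 4→1.
A2: add {6, 7} — 6 (Eve) has 6→3; 7 (Eve) has 7→3.
7 enters the attractor at level 2, so Eve can force the target in 2 moves from there.

2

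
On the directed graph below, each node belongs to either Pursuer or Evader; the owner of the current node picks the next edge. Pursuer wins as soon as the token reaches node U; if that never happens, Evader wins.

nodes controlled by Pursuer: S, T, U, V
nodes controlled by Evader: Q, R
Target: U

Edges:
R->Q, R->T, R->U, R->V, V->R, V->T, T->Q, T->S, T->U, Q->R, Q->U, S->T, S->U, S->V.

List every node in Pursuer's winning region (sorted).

S, T, U, V

A0 = {U}
A1: add {S, T} — S (Pursuer) has S→U; T (Pursuer) has T→U.
A2: add {V} — V (Pursuer) has V→T.
A3 = A2; e.g. Q (Evader) can still go to R. Fixed point.
Pursuer's winning region = {S, T, U, V}.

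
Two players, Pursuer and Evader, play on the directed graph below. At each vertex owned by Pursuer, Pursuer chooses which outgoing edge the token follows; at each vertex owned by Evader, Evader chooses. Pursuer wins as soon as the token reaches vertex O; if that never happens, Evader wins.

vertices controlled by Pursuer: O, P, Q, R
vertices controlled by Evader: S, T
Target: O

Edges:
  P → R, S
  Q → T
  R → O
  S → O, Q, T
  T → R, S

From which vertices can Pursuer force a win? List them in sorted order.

O, P, R

A0 = {O}
A1: add {R} — R (Pursuer) has R→O.
A2: add {P} — P (Pursuer) has P→R.
A3 = A2; e.g. Q (Pursuer) has no edge into A2. Fixed point.
Pursuer's winning region = {O, P, R}.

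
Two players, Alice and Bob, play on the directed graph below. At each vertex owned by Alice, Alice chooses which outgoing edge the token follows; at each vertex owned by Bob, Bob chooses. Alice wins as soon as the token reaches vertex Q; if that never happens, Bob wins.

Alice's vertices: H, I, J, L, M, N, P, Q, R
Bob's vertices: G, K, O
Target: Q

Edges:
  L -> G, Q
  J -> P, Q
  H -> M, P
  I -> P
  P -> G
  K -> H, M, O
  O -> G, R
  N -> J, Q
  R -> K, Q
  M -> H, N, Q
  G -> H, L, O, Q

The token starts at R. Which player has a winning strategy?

Alice

A0 = {Q}
A1: add {J, L, M, N, R} — J (Alice) has J→Q; L (Alice) has L→Q; M (Alice) has M→Q; N (Alice) has N→Q; R (Alice) has R→Q.
R ∈ A1, so Alice can force the target.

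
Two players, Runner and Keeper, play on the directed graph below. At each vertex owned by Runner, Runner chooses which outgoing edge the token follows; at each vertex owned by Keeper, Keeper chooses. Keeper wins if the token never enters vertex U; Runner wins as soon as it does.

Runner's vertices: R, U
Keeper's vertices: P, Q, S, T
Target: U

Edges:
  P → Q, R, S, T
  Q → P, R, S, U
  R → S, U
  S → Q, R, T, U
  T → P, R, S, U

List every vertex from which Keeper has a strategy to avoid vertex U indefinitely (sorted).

A0 = {U}
A1: add {R} — R (Runner) has R→U.
A2 = A1; e.g. P (Keeper) can still go to Q. Fixed point.
Runner's attractor = {R, U}; Keeper avoids the target exactly from the complement.

P, Q, S, T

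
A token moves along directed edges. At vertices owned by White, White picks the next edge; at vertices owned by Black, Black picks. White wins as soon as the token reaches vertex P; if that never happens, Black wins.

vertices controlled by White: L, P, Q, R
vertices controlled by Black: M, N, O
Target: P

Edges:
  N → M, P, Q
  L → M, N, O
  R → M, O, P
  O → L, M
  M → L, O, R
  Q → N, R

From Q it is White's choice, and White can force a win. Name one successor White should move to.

R

A0 = {P}
A1: add {R} — R (White) has R→P.
A2: add {Q} — Q (White) has Q→R.
A3 = A2; e.g. L (White) has no edge into A2. Fixed point.
From Q, successor R is in the attractor (rank 1); the other successor N is not.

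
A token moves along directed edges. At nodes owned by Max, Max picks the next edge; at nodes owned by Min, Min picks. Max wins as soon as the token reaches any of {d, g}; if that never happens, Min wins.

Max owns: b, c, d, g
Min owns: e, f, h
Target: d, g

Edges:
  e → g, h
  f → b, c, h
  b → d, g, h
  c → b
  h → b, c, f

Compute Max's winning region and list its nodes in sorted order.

A0 = {d, g}
A1: add {b} — b (Max) has b→d.
A2: add {c} — c (Max) has c→b.
A3 = A2; e.g. e (Min) can still go to h. Fixed point.
Max's winning region = {b, c, d, g}.

b, c, d, g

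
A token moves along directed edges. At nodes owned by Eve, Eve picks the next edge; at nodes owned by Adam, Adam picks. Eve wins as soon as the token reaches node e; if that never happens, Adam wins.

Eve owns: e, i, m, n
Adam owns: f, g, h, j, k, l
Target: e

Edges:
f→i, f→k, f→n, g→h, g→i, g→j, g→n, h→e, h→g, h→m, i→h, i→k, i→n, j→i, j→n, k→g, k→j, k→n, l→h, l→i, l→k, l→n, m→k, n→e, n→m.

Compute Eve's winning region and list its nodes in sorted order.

e, i, j, n

A0 = {e}
A1: add {n} — n (Eve) has n→e.
A2: add {i} — i (Eve) has i→n.
A3: add {j} — j (Adam): all of {i, n} already in.
A4 = A3; e.g. f (Adam) can still go to k. Fixed point.
Eve's winning region = {e, i, j, n}.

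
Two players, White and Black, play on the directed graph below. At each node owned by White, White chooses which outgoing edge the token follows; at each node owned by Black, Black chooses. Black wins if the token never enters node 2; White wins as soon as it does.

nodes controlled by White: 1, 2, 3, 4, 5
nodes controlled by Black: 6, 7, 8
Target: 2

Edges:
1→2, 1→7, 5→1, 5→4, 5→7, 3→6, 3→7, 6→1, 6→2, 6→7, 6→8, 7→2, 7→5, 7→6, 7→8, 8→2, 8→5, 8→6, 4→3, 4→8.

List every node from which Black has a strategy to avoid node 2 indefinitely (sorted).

3, 4, 6, 7, 8

A0 = {2}
A1: add {1} — 1 (White) has 1→2.
A2: add {5} — 5 (White) has 5→1.
A3 = A2; e.g. 3 (White) has no edge into A2. Fixed point.
White's attractor = {1, 2, 5}; Black avoids the target exactly from the complement.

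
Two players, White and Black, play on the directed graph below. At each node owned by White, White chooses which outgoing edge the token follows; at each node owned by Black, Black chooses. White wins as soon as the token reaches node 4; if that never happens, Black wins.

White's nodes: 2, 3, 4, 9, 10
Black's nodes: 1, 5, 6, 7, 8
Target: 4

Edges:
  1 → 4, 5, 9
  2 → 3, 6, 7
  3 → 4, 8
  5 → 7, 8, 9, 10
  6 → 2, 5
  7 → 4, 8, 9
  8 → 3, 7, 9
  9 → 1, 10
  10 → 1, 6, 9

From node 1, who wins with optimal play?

A0 = {4}
A1: add {3} — 3 (White) has 3→4.
A2: add {2} — 2 (White) has 2→3.
A3 = A2; e.g. 1 (Black) can still go to 5. Fixed point.
1 never enters the attractor, so Black can avoid the target forever.

Black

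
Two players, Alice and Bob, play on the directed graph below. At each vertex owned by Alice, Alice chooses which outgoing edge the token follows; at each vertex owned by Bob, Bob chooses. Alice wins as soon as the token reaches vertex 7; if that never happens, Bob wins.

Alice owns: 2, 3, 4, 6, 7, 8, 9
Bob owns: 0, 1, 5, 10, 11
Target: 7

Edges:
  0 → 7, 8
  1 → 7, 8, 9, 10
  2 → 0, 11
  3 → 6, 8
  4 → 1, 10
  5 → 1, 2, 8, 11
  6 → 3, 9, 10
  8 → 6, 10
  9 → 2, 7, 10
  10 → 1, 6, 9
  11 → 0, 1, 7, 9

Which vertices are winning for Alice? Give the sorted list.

0, 2, 3, 6, 7, 8, 9

A0 = {7}
A1: add {9} — 9 (Alice) has 9→7.
A2: add {6} — 6 (Alice) has 6→9.
A3: add {3, 8} — 3 (Alice) has 3→6; 8 (Alice) has 8→6.
A4: add {0} — 0 (Bob): all of {7, 8} already in.
A5: add {2} — 2 (Alice) has 2→0.
A6 = A5; e.g. 1 (Bob) can still go to 10. Fixed point.
Alice's winning region = {0, 2, 3, 6, 7, 8, 9}.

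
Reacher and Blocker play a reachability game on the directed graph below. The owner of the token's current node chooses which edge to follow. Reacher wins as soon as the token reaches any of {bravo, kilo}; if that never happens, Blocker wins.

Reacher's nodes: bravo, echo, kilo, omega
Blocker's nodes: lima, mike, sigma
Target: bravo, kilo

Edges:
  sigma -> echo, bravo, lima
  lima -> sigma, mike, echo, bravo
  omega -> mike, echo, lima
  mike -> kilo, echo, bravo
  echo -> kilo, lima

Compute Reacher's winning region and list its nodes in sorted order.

bravo, echo, kilo, mike, omega

A0 = {bravo, kilo}
A1: add {echo} — echo (Reacher) has echo→kilo.
A2: add {mike, omega} — mike (Blocker): all of {kilo, echo, bravo} already in; omega (Reacher) has omega→echo.
A3 = A2; e.g. sigma (Blocker) can still go to lima. Fixed point.
Reacher's winning region = {bravo, echo, kilo, mike, omega}.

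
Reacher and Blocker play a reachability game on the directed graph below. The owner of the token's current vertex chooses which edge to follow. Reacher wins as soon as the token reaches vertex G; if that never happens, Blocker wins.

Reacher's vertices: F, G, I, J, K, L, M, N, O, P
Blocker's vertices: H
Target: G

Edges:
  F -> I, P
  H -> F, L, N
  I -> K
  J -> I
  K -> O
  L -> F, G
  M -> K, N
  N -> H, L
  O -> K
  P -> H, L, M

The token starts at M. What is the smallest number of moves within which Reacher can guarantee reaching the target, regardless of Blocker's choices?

3

A0 = {G}
A1: add {L} — L (Reacher) has L→G.
A2: add {N, P} — N (Reacher) has N→L; P (Reacher) has P→L.
A3: add {F, M} — F (Reacher) has F→P; M (Reacher) has M→N.
M enters the attractor at level 3, so Reacher can force the target in 3 moves from there.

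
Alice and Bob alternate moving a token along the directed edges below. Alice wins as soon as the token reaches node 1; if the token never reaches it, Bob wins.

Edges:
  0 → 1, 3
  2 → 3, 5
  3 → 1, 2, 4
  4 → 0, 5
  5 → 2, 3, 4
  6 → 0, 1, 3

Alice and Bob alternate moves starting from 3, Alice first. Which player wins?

Track states (vertex, player-to-move).
A0 = {(1,Alice), (1,Bob)}
A1: add {(0,Alice), (3,Alice), (6,Alice)}.
(3,Alice) ∈ A1 ⇒ Alice forces the target.

Alice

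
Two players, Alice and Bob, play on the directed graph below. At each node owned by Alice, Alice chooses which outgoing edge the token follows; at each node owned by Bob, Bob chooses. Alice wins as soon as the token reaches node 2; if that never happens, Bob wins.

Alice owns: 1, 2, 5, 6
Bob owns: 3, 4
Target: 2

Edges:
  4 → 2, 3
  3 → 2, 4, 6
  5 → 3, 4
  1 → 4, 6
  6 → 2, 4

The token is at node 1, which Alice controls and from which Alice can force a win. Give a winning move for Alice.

A0 = {2}
A1: add {6} — 6 (Alice) has 6→2.
A2: add {1} — 1 (Alice) has 1→6.
A3 = A2; e.g. 3 (Bob) can still go to 4. Fixed point.
From 1, successor 6 is in the attractor (rank 1); the other successor 4 is not.

6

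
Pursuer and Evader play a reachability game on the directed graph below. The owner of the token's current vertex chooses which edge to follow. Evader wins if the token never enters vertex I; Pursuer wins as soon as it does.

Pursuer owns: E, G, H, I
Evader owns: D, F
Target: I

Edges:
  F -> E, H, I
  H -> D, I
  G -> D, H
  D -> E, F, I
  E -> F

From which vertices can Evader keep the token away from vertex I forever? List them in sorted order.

A0 = {I}
A1: add {H} — H (Pursuer) has H→I.
A2: add {G} — G (Pursuer) has G→H.
A3 = A2; e.g. D (Evader) can still go to E. Fixed point.
Pursuer's attractor = {G, H, I}; Evader avoids the target exactly from the complement.

D, E, F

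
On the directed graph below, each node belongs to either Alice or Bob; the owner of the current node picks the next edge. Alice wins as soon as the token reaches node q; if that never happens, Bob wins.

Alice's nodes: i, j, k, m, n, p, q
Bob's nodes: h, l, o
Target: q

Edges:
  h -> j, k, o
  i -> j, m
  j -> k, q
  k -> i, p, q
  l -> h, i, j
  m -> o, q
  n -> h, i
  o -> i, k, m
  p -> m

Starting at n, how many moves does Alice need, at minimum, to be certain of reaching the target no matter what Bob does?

3

A0 = {q}
A1: add {j, k, m} — j (Alice) has j→q; k (Alice) has k→q; m (Alice) has m→q.
A2: add {i, p} — i (Alice) has i→j; p (Alice) has p→m.
A3: add {n, o} — n (Alice) has n→i; o (Bob): all of {i, k, m} already in.
n enters the attractor at level 3, so Alice can force the target in 3 moves from there.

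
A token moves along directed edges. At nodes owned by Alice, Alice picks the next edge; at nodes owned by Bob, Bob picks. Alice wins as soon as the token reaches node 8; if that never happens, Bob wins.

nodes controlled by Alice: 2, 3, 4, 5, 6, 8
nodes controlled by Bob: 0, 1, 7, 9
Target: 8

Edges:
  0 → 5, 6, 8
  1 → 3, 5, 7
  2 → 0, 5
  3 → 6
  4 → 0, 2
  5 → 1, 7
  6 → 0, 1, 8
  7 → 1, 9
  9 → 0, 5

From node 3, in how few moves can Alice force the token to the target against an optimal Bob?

A0 = {8}
A1: add {6} — 6 (Alice) has 6→8.
A2: add {3} — 3 (Alice) has 3→6.
A3 = A2; e.g. 0 (Bob) can still go to 5. Fixed point.
3 enters the attractor at level 2, so Alice can force the target in 2 moves from there.

2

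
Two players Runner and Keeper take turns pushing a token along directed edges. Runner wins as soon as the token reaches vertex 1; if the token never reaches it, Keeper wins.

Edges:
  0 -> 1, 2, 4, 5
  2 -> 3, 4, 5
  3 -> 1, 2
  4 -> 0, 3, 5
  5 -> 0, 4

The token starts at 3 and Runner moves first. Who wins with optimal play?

Runner

Track states (vertex, player-to-move).
A0 = {(1,Runner), (1,Keeper)}
A1: add {(0,Runner), (3,Runner)}.
(3,Runner) ∈ A1 ⇒ Runner forces the target.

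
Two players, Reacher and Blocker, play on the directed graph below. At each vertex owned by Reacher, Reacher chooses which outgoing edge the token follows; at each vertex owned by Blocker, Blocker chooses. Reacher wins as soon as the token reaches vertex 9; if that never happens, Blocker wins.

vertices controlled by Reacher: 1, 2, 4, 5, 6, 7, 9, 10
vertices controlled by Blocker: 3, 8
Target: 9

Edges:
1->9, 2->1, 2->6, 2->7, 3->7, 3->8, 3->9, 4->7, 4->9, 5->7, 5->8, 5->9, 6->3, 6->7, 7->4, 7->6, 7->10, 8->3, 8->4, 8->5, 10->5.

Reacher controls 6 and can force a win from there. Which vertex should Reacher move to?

A0 = {9}
A1: add {1, 4, 5} — 1 (Reacher) has 1→9; 4 (Reacher) has 4→9; 5 (Reacher) has 5→9.
A2: add {2, 7, 10} — 2 (Reacher) has 2→1; 7 (Reacher) has 7→4; 10 (Reacher) has 10→5.
A3: add {6} — 6 (Reacher) has 6→7.
A4 = A3; e.g. 3 (Blocker) can still go to 8. Fixed point.
From 6, successor 7 is in the attractor (rank 2); the other successor 3 is not.

7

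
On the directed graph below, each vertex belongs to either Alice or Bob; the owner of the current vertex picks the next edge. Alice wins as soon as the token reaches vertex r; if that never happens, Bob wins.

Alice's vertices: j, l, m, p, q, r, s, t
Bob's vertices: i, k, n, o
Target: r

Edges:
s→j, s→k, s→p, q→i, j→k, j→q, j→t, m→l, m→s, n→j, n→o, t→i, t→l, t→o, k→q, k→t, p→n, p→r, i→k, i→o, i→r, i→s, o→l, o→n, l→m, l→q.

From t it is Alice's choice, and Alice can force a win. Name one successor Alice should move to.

l

A0 = {r}
A1: add {p} — p (Alice) has p→r.
A2: add {s} — s (Alice) has s→p.
A3: add {m} — m (Alice) has m→s.
A4: add {l} — l (Alice) has l→m.
A5: add {t} — t (Alice) has t→l.
A6: add {j} — j (Alice) has j→t.
A7 = A6; e.g. i (Bob) can still go to k. Fixed point.
From t, successor l is in the attractor (rank 4); the other successors i, o are not.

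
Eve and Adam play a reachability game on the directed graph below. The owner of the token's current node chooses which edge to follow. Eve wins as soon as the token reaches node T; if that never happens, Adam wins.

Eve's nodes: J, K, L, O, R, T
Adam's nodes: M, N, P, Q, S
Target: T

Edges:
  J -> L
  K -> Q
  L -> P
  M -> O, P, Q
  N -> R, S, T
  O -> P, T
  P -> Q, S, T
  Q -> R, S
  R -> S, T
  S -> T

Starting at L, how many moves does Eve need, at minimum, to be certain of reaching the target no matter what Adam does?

A0 = {T}
A1: add {O, R, S} — O (Eve) has O→T; R (Eve) has R→T; S (Adam): all of {T} already in.
A2: add {N, Q} — N (Adam): all of {R, S, T} already in; Q (Adam): all of {R, S} already in.
A3: add {K, P} — K (Eve) has K→Q; P (Adam): all of {Q, S, T} already in.
A4: add {L, M} — L (Eve) has L→P; M (Adam): all of {O, P, Q} already in.
L enters the attractor at level 4, so Eve can force the target in 4 moves from there.

4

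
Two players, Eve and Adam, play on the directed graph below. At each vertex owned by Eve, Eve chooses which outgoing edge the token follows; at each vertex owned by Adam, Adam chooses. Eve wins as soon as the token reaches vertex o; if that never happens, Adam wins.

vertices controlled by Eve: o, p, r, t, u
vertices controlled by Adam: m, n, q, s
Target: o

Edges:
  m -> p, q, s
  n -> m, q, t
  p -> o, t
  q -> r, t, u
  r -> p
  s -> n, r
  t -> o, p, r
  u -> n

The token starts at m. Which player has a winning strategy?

A0 = {o}
A1: add {p, t} — p (Eve) has p→o; t (Eve) has t→o.
A2: add {r} — r (Eve) has r→p.
A3 = A2; e.g. m (Adam) can still go to q. Fixed point.
m never enters the attractor, so Adam can avoid the target forever.

Adam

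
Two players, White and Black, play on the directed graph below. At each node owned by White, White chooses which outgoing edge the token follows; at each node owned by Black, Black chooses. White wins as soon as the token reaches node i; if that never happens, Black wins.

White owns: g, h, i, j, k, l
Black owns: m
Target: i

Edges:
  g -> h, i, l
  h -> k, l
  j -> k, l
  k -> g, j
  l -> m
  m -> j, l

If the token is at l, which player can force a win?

A0 = {i}
A1: add {g} — g (White) has g→i.
A2: add {k} — k (White) has k→g.
A3: add {h, j} — h (White) has h→k; j (White) has j→k.
A4 = A3; e.g. l (White) has no edge into A3. Fixed point.
l never enters the attractor, so Black can avoid the target forever.

Black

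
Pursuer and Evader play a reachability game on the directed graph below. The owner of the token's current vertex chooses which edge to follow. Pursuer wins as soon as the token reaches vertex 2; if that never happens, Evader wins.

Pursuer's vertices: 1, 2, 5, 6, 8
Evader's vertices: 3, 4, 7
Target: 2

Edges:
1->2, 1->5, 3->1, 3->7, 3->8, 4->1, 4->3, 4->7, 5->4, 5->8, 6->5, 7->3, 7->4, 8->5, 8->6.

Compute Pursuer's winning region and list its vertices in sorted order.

1, 2

A0 = {2}
A1: add {1} — 1 (Pursuer) has 1→2.
A2 = A1; e.g. 3 (Evader) can still go to 7. Fixed point.
Pursuer's winning region = {1, 2}.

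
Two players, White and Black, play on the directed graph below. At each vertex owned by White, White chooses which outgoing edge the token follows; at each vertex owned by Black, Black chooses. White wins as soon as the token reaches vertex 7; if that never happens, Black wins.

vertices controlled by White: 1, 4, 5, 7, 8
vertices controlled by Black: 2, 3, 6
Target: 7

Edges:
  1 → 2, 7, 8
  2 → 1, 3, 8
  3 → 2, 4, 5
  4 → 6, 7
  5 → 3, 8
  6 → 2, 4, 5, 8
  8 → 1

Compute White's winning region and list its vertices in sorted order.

A0 = {7}
A1: add {1, 4} — 1 (White) has 1→7; 4 (White) has 4→7.
A2: add {8} — 8 (White) has 8→1.
A3: add {5} — 5 (White) has 5→8.
A4 = A3; e.g. 2 (Black) can still go to 3. Fixed point.
White's winning region = {1, 4, 5, 7, 8}.

1, 4, 5, 7, 8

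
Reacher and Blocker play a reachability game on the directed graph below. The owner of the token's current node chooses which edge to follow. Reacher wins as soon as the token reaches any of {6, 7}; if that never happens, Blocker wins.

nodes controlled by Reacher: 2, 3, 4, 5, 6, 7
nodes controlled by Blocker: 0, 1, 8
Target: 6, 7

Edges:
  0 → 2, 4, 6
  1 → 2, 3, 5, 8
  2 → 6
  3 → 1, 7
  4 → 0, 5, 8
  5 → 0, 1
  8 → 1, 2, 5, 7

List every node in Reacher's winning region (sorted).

A0 = {6, 7}
A1: add {2, 3} — 2 (Reacher) has 2→6; 3 (Reacher) has 3→7.
A2 = A1; e.g. 0 (Blocker) can still go to 4. Fixed point.
Reacher's winning region = {2, 3, 6, 7}.

2, 3, 6, 7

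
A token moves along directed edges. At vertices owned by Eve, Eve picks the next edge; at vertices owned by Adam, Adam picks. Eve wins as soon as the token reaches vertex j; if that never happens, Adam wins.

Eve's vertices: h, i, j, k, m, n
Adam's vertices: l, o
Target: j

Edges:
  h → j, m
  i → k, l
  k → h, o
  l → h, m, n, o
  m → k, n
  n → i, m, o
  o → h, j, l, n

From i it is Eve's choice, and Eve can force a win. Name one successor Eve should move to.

A0 = {j}
A1: add {h} — h (Eve) has h→j.
A2: add {k} — k (Eve) has k→h.
A3: add {i, m} — i (Eve) has i→k; m (Eve) has m→k.
A4: add {n} — n (Eve) has n→i.
A5 = A4; e.g. l (Adam) can still go to o. Fixed point.
From i, successor k is in the attractor (rank 2); the other successor l is not.

k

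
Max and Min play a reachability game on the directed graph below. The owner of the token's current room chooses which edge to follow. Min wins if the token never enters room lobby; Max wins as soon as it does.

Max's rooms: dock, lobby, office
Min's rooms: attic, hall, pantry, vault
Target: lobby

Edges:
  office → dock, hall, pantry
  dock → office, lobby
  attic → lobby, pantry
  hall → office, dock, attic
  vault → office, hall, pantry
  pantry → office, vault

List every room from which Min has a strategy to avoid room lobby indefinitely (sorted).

attic, hall, pantry, vault

A0 = {lobby}
A1: add {dock} — dock (Max) has dock→lobby.
A2: add {office} — office (Max) has office→dock.
A3 = A2; e.g. attic (Min) can still go to pantry. Fixed point.
Max's attractor = {dock, lobby, office}; Min avoids the target exactly from the complement.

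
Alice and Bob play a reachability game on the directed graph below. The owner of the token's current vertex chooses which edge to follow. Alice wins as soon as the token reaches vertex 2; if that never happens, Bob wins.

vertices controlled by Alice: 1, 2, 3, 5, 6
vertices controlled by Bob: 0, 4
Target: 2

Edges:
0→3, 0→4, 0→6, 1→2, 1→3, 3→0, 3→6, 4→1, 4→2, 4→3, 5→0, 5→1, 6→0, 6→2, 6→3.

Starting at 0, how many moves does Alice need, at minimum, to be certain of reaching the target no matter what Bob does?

4

A0 = {2}
A1: add {1, 6} — 1 (Alice) has 1→2; 6 (Alice) has 6→2.
A2: add {3, 5} — 3 (Alice) has 3→6; 5 (Alice) has 5→1.
A3: add {4} — 4 (Bob): all of {1, 2, 3} already in.
A4: add {0} — 0 (Bob): all of {3, 4, 6} already in.
A4 = all vertices. Fixed point.
0 enters the attractor at level 4, so Alice can force the target in 4 moves from there.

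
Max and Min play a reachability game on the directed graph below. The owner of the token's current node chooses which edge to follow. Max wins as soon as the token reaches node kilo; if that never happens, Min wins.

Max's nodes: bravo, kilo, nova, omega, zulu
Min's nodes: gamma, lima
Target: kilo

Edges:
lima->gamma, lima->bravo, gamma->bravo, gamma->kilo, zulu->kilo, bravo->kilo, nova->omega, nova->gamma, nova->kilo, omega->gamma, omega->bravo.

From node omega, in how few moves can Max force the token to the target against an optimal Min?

A0 = {kilo}
A1: add {bravo, nova, zulu} — zulu (Max) has zulu→kilo; nova (Max) has nova→kilo; bravo (Max) has bravo→kilo.
A2: add {gamma, omega} — omega (Max) has omega→bravo; gamma (Min): all of {bravo, kilo} already in.
omega enters the attractor at level 2, so Max can force the target in 2 moves from there.

2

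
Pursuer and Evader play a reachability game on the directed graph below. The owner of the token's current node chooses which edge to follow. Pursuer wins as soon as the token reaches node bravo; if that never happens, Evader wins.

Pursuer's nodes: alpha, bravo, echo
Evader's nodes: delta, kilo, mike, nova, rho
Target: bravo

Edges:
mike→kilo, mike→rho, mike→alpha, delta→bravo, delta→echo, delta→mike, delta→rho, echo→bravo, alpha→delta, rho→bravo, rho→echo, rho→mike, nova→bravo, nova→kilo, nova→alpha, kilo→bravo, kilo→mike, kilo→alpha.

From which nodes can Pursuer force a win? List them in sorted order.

bravo, echo

A0 = {bravo}
A1: add {echo} — echo (Pursuer) has echo→bravo.
A2 = A1; e.g. delta (Evader) can still go to mike. Fixed point.
Pursuer's winning region = {bravo, echo}.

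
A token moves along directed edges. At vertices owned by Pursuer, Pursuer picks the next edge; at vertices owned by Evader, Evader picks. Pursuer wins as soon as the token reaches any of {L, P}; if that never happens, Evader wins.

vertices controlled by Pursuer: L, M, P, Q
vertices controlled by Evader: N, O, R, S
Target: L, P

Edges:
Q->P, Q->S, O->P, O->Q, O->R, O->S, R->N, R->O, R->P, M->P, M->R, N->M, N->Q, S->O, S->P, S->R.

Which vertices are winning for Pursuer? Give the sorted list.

L, M, N, P, Q

A0 = {L, P}
A1: add {M, Q} — M (Pursuer) has M→P; Q (Pursuer) has Q→P.
A2: add {N} — N (Evader): all of {M, Q} already in.
A3 = A2; e.g. O (Evader) can still go to R. Fixed point.
Pursuer's winning region = {L, M, N, P, Q}.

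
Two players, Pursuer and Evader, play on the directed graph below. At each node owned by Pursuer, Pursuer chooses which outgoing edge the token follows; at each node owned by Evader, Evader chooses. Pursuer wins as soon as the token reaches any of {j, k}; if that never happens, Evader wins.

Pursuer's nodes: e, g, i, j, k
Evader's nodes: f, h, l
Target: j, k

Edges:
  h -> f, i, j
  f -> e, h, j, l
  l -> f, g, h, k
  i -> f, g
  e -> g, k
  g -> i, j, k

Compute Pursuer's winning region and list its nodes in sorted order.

A0 = {j, k}
A1: add {e, g} — e (Pursuer) has e→k; g (Pursuer) has g→j.
A2: add {i} — i (Pursuer) has i→g.
A3 = A2; e.g. f (Evader) can still go to h. Fixed point.
Pursuer's winning region = {e, g, i, j, k}.

e, g, i, j, k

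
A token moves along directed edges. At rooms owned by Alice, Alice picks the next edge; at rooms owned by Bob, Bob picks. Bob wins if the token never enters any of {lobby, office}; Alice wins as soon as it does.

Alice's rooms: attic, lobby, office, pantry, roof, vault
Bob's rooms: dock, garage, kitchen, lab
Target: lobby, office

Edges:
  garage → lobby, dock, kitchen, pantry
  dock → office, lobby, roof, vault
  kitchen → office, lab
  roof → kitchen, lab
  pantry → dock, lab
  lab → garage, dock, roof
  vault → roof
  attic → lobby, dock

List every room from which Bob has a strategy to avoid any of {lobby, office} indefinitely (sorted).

dock, garage, kitchen, lab, pantry, roof, vault

A0 = {lobby, office}
A1: add {attic} — attic (Alice) has attic→lobby.
A2 = A1; e.g. garage (Bob) can still go to dock. Fixed point.
Alice's attractor = {attic, lobby, office}; Bob avoids the target exactly from the complement.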